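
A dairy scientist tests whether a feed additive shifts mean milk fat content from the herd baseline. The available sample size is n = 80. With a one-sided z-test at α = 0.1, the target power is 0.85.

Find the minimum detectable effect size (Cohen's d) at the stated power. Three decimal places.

d ≈ 0.259

Need Φ(δ − 1.282) = 0.85, so δ = 1.282 + 1.036 = 2.318.
δ = d·√n ⇒ d = δ/√n = 2.318/√80 = 0.2592.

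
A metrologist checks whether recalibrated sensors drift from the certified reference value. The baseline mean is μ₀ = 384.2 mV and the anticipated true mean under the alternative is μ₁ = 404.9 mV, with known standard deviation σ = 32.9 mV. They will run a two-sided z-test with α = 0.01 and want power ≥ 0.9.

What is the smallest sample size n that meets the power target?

Standardized effect: d = |μ₁ − μ₀| / σ = |404.9 − 384.2| / 32.9 = 0.6292
Set Φ(δ − 2.576) = 0.9; then δ − 2.576 = Φ⁻¹(0.9) = 1.282, giving δ = 3.857.
(Ignoring the negligible lower-tail rejection probability gives the usual closed-form inversion.)
δ = d·√n ⇒ n = (δ/d)² = (3.857 / 0.6292)² = 37.59.
Round up to the next whole unit.

n = 38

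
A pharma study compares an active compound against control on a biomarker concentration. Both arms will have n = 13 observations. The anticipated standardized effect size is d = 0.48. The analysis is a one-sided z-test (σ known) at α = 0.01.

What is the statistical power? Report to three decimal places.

Power ≈ 0.135

Noncentrality parameter: δ = d·√(n/2) = 0.48 × √(13/2) = 1.2238
Critical value for a one-sided test at α = 0.01: z_α = 2.326.
Power = Φ(δ − 2.326) = Φ(-1.103) = 0.1351.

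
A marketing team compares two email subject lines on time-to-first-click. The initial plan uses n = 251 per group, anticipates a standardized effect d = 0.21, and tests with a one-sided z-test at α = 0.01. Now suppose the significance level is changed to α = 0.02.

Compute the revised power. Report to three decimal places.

δ = d·√(n/2) = 0.21 × √(251/2) = 2.3526 (unchanged). New critical value: z_{0.02} = 2.054.
Revised power = P(Z > 2.054 − δ) = Φ(0.299) = 0.6175.

Power ≈ 0.617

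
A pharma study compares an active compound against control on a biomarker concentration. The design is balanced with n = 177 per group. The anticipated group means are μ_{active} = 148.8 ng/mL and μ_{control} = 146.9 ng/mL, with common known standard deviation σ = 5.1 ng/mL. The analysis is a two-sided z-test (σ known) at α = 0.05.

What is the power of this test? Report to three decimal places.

Standardized effect: d = |μ_{active} − μ_{control}| / σ = |148.8 − 146.9| / 5.1 = 0.3725
Noncentrality parameter: δ = d·√(n/2) = 0.3725 × √(177/2) = 3.5047
Two-sided α = 0.05 → critical value z_{0.025} = 1.960.
Power = Φ(δ − 1.960) + Φ(−δ − 1.960) = Φ(1.545) + Φ(-5.465) = 0.9388 + 0.0000 = 0.9388.

Power ≈ 0.939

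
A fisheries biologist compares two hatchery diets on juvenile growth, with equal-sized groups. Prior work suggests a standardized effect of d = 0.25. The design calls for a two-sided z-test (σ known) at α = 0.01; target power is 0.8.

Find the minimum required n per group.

Set Φ(δ − 2.576) = 0.8; then δ − 2.576 = Φ⁻¹(0.8) = 0.842, giving δ = 3.417.
(For δ > 0 the lower-tail rejection region contributes negligibly to power, so the one-term inversion is standard.)
δ = d·√(n/2) ⇒ n = 2(δ/d)² = 2 × (3.417 / 0.25)² = 373.73.
Rounding up, n = 374 per group.

n = 374 per group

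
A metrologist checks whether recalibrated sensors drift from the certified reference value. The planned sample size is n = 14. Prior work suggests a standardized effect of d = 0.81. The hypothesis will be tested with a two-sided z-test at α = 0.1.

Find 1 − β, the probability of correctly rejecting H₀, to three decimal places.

Noncentrality parameter: δ = d·√n = 0.81 × √14 = 3.0307
Two-sided α = 0.1 → critical value z_{0.05} = 1.645.
Power = Φ(δ − 1.645) + Φ(−δ − 1.645) = Φ(1.386) + Φ(-4.676) = 0.9171 + 0.0000 = 0.9171.

Power ≈ 0.917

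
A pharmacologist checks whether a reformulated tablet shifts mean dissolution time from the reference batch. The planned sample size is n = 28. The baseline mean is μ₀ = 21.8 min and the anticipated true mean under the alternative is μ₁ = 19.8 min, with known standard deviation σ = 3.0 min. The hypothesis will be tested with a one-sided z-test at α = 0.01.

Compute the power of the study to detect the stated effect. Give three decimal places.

Power ≈ 0.885

Standardized effect: d = |μ₁ − μ₀| / σ = |19.8 − 21.8| / 3.0 = 0.6667
Noncentrality parameter: δ = d·√n = 0.6667 × √28 = 3.5277
Critical value for a one-sided test at α = 0.01: z_α = 2.326.
Power = P(Z > 2.326 − δ) = Φ(1.201) = 0.8852.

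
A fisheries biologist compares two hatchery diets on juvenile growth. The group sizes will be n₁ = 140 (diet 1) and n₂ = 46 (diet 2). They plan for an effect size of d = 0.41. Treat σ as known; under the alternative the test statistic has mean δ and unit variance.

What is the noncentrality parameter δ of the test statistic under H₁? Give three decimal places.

δ ≈ 2.413

The noncentrality parameter scales effect size by the design's sample-size factor: δ = d / √(1/n₁ + 1/n₂) = 0.41 / √(1/140 + 1/46) = 2.4125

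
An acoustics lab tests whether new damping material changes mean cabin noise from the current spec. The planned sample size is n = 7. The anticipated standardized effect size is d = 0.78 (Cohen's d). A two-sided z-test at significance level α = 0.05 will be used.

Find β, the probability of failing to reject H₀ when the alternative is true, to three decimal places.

β ≈ 0.459

Noncentrality parameter: δ = d·√n = 0.78 × √7 = 2.0637
Two-sided α = 0.05 → critical value z_{0.025} = 1.960.
Power = Φ(δ − 1.960) + Φ(−δ − 1.960) = Φ(0.104) + Φ(-4.024) = 0.5413 + 0.0000 = 0.5413.
Type II error: β = 1 − power = 1 − 0.5413 = 0.4587.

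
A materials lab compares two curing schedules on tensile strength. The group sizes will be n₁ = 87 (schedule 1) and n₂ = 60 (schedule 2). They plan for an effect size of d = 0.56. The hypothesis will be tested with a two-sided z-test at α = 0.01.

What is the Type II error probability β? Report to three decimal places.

Noncentrality parameter: δ = d / √(1/n₁ + 1/n₂) = 0.56 / √(1/87 + 1/60) = 3.3371
Two-sided α = 0.01 → critical value z_{0.005} = 2.576.
Power = Φ(δ − 2.576) + Φ(−δ − 2.576) = Φ(0.761) + Φ(-5.913) = 0.7767 + 0.0000 = 0.7767.
Type II error: β = 1 − power = 1 − 0.7767 = 0.2233.

β ≈ 0.223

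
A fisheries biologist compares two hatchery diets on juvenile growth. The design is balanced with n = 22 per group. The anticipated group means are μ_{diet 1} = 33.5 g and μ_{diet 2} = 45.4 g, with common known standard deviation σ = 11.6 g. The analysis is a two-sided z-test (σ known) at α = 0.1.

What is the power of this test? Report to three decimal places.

Standardized effect: d = |μ_{diet 1} − μ_{diet 2}| / σ = |33.5 − 45.4| / 11.6 = 1.0259
Noncentrality parameter: δ = d·√(n/2) = 1.0259 × √(22/2) = 3.4024
Two-sided α = 0.1 → critical value z_{0.05} = 1.645.
Power = Φ(δ − 1.645) + Φ(−δ − 1.645) = Φ(1.758) + Φ(-5.047) = 0.9606 + 0.0000 = 0.9606.

Power ≈ 0.961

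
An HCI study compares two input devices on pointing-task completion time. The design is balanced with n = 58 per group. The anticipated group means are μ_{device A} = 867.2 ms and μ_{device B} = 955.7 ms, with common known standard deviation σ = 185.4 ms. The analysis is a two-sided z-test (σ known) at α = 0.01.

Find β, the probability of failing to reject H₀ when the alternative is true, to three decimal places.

Standardized effect: d = |μ_{device A} − μ_{device B}| / σ = |867.2 − 955.7| / 185.4 = 0.4773
Noncentrality parameter: δ = d·√(n/2) = 0.4773 × √(58/2) = 2.5706
Two-sided α = 0.01 → critical value z_{0.005} = 2.576.
Power = Φ(δ − 2.576) + Φ(−δ − 2.576) = Φ(-0.005) + Φ(-5.146) = 0.4979 + 0.0000 = 0.4979.
Type II error: β = 1 − power = 1 − 0.4979 = 0.5021.

β ≈ 0.502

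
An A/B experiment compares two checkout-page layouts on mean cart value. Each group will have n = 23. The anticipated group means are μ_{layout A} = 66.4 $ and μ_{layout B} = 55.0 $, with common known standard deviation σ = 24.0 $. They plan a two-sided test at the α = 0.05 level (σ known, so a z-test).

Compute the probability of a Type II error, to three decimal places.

Standardized effect: d = |μ_{layout A} − μ_{layout B}| / σ = |66.4 − 55.0| / 24.0 = 0.4750
Noncentrality parameter: δ = d·√(n/2) = 0.4750 × √(23/2) = 1.6108
Critical value for a two-sided test at α = 0.05: z_{α/2} = 1.960.
Power = Φ(δ − 1.960) + Φ(−δ − 1.960) = Φ(-0.349) + Φ(-3.571) = 0.3635 + 0.0002 = 0.3637.
Type II error: β = 1 − power = 1 − 0.3637 = 0.6363.

β ≈ 0.636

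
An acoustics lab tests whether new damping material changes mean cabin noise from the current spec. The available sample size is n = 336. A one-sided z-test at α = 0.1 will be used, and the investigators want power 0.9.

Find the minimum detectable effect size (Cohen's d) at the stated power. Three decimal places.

Required noncentrality: δ = z_{0.1} + z_{0.10} = 1.282 + 1.282 = 2.563.
δ = d·√n ⇒ d = δ/√n = 2.563/√336 = 0.1398.

d ≈ 0.140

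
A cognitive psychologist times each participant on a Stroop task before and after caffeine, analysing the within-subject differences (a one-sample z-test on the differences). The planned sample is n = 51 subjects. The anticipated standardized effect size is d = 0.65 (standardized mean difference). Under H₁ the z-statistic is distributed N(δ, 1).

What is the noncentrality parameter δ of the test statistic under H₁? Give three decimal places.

δ = d·√n = 0.65 × √51 = 4.6419

δ ≈ 4.642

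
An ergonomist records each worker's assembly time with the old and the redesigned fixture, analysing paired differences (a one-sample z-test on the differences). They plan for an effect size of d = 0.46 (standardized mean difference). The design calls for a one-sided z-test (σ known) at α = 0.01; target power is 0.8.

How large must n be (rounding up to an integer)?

Set Φ(δ − 2.326) = 0.8; then δ − 2.326 = Φ⁻¹(0.8) = 0.842, giving δ = 3.168.
δ = d·√n ⇒ n = (δ/d)² = (3.168 / 0.46)² = 47.43.
Round up to the next whole unit.

n = 48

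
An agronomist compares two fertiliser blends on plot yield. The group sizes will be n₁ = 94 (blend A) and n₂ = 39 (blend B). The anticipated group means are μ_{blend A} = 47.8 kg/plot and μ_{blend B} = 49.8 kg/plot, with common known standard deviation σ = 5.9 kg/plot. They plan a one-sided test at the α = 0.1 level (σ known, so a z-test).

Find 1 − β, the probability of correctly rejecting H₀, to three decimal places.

Power ≈ 0.691

Standardized effect: d = |μ_{blend A} − μ_{blend B}| / σ = |47.8 − 49.8| / 5.9 = 0.3390
Noncentrality parameter: δ = d / √(1/n₁ + 1/n₂) = 0.3390 / √(1/94 + 1/39) = 1.7797
One-sided α = 0.1 → critical value z_{0.1} = 1.282.
Power = P(Z > 1.282 − δ) = Φ(0.498) = 0.6908.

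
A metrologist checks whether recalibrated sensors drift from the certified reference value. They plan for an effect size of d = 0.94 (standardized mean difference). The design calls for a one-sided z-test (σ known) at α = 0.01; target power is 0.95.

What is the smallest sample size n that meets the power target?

n = 18

Set Φ(δ − 2.326) = 0.95; then δ − 2.326 = Φ⁻¹(0.95) = 1.645, giving δ = 3.971.
δ = d·√n ⇒ n = (δ/d)² = (3.971 / 0.94)² = 17.85.
Rounding up, n = 18.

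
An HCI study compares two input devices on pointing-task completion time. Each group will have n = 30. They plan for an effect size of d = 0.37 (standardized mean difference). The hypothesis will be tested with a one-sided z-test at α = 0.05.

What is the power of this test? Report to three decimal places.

Noncentrality parameter: δ = d·√(n/2) = 0.37 × √(30/2) = 1.4330
One-sided α = 0.05 → critical value z_{0.05} = 1.645.
Power = P(Z > 1.645 − δ) = Φ(-0.212) = 0.4161.

Power ≈ 0.416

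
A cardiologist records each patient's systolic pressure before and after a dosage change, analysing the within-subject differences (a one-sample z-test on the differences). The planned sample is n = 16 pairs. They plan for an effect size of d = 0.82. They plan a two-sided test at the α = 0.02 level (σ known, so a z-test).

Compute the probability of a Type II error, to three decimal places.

β ≈ 0.170

Noncentrality parameter: δ = d·√n = 0.82 × √16 = 3.2800
Two-sided α = 0.02 → critical value z_{0.01} = 2.326.
Power = Φ(δ − 2.326) + Φ(−δ − 2.326) = Φ(0.954) + Φ(-5.606) = 0.8299 + 0.0000 = 0.8299.
Type II error: β = 1 − power = 1 − 0.8299 = 0.1701.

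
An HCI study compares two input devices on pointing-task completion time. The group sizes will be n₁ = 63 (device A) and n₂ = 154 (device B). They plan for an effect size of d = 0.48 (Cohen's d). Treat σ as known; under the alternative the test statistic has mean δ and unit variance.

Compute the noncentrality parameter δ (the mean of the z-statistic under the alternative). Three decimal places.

The noncentrality parameter scales effect size by the design's sample-size factor: δ = d / √(1/n₁ + 1/n₂) = 0.48 / √(1/63 + 1/154) = 3.2095

δ ≈ 3.210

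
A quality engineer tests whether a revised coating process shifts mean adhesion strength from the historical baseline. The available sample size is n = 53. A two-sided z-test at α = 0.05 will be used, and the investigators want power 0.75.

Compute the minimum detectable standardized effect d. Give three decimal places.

Required noncentrality: δ = z_{0.025} + z_{0.25} = 1.960 + 0.674 = 2.634.
(Lower-tail contribution to power is negligible for δ > 0.)
δ = d·√n ⇒ d = δ/√n = 2.634/√53 = 0.3619.

d ≈ 0.362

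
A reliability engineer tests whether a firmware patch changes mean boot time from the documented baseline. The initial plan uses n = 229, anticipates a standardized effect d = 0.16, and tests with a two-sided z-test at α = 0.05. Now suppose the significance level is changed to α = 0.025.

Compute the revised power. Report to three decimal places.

Power ≈ 0.571

δ = d·√n = 0.16 × √229 = 2.4212 (unchanged). New critical value: z_{0.0125} = 2.241.
Revised power = Φ(δ − 2.241) + Φ(−δ − 2.241) = Φ(0.180) + Φ(-4.663) = 0.5714 + 0.0000 = 0.5714.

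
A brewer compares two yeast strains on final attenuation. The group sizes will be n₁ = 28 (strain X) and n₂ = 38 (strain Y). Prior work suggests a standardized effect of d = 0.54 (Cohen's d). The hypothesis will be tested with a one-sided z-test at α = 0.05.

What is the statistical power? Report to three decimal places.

Noncentrality parameter: δ = d / √(1/n₁ + 1/n₂) = 0.54 / √(1/28 + 1/38) = 2.1682
Critical value for a one-sided test at α = 0.05: z_α = 1.645.
Power = Φ(δ − 1.645) = Φ(0.523) = 0.6996.

Power ≈ 0.700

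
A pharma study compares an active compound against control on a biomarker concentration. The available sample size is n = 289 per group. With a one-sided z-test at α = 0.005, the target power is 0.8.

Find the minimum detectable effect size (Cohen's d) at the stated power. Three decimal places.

d ≈ 0.284

Need Φ(δ − 2.576) = 0.8, so δ = 2.576 + 0.842 = 3.417.
δ = d·√(n/2) ⇒ d = δ/√(n/2) = 3.417/√(289/2) = 0.2843.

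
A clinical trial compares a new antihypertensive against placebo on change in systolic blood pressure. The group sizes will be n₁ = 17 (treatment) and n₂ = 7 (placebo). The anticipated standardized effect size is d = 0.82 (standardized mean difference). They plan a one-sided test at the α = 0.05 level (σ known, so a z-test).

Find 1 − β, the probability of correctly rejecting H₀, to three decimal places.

Power ≈ 0.572

Noncentrality parameter: δ = d / √(1/n₁ + 1/n₂) = 0.82 / √(1/17 + 1/7) = 1.8259
Critical value for a one-sided test at α = 0.05: z_α = 1.645.
Power = P(Z > 1.645 − δ) = Φ(0.181) = 0.5718.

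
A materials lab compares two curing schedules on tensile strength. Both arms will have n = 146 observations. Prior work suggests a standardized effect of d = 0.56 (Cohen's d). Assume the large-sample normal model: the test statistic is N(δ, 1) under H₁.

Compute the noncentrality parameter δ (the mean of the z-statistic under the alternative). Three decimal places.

δ ≈ 4.785

The noncentrality parameter scales effect size by the design's sample-size factor: δ = d·√(n/2) = 0.56 × √(146/2) = 4.7846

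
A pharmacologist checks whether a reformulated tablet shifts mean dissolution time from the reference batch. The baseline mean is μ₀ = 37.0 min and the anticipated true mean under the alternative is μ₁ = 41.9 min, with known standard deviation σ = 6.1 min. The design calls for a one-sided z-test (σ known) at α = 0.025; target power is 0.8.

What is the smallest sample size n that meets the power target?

Standardized effect: d = |μ₁ − μ₀| / σ = |41.9 − 37.0| / 6.1 = 0.8033
Set Φ(δ − 1.960) = 0.8; then δ − 1.960 = Φ⁻¹(0.8) = 0.842, giving δ = 2.802.
δ = d·√n ⇒ n = (δ/d)² = (2.802 / 0.8033)² = 12.16.
Round up to the next whole unit.

n = 13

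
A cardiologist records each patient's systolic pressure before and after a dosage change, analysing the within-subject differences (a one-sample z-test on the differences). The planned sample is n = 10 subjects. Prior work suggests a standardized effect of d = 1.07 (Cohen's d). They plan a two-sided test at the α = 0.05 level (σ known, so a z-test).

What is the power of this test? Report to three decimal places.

Power ≈ 0.923

Noncentrality parameter: δ = d·√n = 1.07 × √10 = 3.3836
Two-sided α = 0.05 → critical value z_{0.025} = 1.960.
Power = Φ(δ − 1.960) + Φ(−δ − 1.960) = Φ(1.424) + Φ(-5.344) = 0.9227 + 0.0000 = 0.9227.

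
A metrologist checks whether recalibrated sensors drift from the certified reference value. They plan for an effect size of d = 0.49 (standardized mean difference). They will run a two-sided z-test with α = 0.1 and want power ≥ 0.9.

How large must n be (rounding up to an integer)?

Set Φ(δ − 1.645) = 0.9; then δ − 1.645 = Φ⁻¹(0.9) = 1.282, giving δ = 2.926.
(Ignoring the negligible lower-tail rejection probability gives the usual closed-form inversion.)
δ = d·√n ⇒ n = (δ/d)² = (2.926 / 0.49)² = 35.67.
Round up to the next whole unit.

n = 36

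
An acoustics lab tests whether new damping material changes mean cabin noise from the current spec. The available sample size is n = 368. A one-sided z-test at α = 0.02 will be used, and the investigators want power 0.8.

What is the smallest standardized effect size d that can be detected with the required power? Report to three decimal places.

Required noncentrality: δ = z_{0.02} + z_{0.20} = 2.054 + 0.842 = 2.895.
δ = d·√n ⇒ d = δ/√n = 2.895/√368 = 0.1509.

d ≈ 0.151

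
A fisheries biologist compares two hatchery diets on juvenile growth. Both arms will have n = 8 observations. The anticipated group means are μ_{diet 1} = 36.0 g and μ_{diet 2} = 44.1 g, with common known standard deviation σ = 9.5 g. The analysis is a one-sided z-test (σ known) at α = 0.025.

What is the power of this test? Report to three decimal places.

Power ≈ 0.399

Standardized effect: d = |μ_{diet 1} − μ_{diet 2}| / σ = |36.0 − 44.1| / 9.5 = 0.8526
Noncentrality parameter: δ = d·√(n/2) = 0.8526 × √(8/2) = 1.7053
Critical value for a one-sided test at α = 0.025: z_α = 1.960.
Power = P(Z > 1.960 − δ) = Φ(-0.255) = 0.3995.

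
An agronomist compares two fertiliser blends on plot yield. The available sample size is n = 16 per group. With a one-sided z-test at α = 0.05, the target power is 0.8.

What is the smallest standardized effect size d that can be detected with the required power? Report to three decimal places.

d ≈ 0.879

Required noncentrality: δ = z_{0.05} + z_{0.20} = 1.645 + 0.842 = 2.486.
δ = d·√(n/2) ⇒ d = δ/√(n/2) = 2.486/√(16/2) = 0.8791.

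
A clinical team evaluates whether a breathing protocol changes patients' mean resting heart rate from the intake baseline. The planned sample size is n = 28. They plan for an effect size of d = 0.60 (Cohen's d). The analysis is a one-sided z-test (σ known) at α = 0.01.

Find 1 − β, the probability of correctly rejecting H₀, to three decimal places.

Power ≈ 0.802

Noncentrality parameter: δ = d·√n = 0.60 × √28 = 3.1749
One-sided α = 0.01 → critical value z_{0.01} = 2.326.
Power = P(Z > 2.326 − δ) = Φ(0.849) = 0.8019.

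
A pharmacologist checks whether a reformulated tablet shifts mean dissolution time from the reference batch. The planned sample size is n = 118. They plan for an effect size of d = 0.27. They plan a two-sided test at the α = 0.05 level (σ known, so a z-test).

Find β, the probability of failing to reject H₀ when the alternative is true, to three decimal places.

Noncentrality parameter: δ = d·√n = 0.27 × √118 = 2.9330
Two-sided α = 0.05 → critical value z_{0.025} = 1.960.
Power = Φ(δ − 1.960) + Φ(−δ − 1.960) = Φ(0.973) + Φ(-4.893) = 0.8347 + 0.0000 = 0.8347.
Type II error: β = 1 − power = 1 − 0.8347 = 0.1653.

β ≈ 0.165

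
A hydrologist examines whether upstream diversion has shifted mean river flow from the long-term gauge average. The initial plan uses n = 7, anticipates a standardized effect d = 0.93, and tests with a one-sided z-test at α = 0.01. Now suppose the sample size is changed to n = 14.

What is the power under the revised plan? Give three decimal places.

With n = 14: δ = d·√n = 0.93 × √14 = 3.4797. Critical value z_{0.01} = 2.326.
Revised power = Φ(δ − 2.326) = Φ(1.153) = 0.8756.

Power ≈ 0.876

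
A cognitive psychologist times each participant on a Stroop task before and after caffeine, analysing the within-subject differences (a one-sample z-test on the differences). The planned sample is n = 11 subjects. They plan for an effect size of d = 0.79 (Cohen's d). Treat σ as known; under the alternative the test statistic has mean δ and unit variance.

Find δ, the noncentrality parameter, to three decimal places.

The noncentrality parameter scales effect size by the design's sample-size factor: δ = d·√n = 0.79 × √11 = 2.6201

δ ≈ 2.620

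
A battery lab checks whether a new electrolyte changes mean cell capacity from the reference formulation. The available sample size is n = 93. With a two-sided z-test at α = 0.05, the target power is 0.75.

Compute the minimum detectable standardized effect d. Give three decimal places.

d ≈ 0.273

Required noncentrality: δ = z_{0.025} + z_{0.25} = 1.960 + 0.674 = 2.634.
(Lower-tail contribution to power is negligible for δ > 0.)
δ = d·√n ⇒ d = δ/√n = 2.634/√93 = 0.2732.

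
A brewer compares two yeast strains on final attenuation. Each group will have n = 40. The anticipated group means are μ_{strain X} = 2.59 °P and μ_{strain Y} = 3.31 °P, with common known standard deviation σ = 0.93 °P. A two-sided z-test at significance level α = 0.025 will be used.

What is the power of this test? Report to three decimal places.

Standardized effect: d = |μ_{strain X} − μ_{strain Y}| / σ = |2.59 − 3.31| / 0.93 = 0.7742
Noncentrality parameter: δ = d·√(n/2) = 0.7742 × √(40/2) = 3.4623
Critical value for a two-sided test at α = 0.025: z_{α/2} = 2.241.
Power = Φ(δ − 2.241) + Φ(−δ − 2.241) = Φ(1.221) + Φ(-5.704) = 0.8889 + 0.0000 = 0.8889.

Power ≈ 0.889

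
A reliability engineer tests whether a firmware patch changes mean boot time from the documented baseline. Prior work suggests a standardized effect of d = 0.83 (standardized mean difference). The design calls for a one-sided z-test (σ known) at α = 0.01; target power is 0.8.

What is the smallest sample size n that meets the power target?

For power 0.8 need Φ(δ − z_{0.01}) = 0.8, so δ = z_{0.01} + z_{0.20} = 2.326 + 0.842 = 3.168.
δ = d·√n ⇒ n = (δ/d)² = (3.168 / 0.83)² = 14.57.
Rounding up, n = 15.

n = 15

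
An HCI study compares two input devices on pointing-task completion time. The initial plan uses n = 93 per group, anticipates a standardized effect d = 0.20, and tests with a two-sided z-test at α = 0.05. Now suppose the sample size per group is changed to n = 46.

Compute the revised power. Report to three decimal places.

With n = 46 per group: δ = d·√(n/2) = 0.20 × √(46/2) = 0.9592. Critical value z_{0.025} = 1.960.
Revised power = Φ(δ − 1.960) + Φ(−δ − 1.960) = Φ(-1.001) + Φ(-2.919) = 0.1585 + 0.0018 = 0.1602.

Power ≈ 0.160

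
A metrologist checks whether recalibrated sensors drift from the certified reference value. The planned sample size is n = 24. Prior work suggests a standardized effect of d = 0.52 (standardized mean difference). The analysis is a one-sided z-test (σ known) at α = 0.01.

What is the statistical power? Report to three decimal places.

Noncentrality parameter: δ = d·√n = 0.52 × √24 = 2.5475
One-sided α = 0.01 → critical value z_{0.01} = 2.326.
Power = P(Z > 2.326 − δ) = Φ(0.221) = 0.5875.

Power ≈ 0.588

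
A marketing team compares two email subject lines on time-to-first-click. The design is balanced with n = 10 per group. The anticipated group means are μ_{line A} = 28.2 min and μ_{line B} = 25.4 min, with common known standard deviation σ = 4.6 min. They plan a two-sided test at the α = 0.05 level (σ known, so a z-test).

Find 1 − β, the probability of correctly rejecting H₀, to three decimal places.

Standardized effect: d = |μ_{line A} − μ_{line B}| / σ = |28.2 − 25.4| / 4.6 = 0.6087
Noncentrality parameter: δ = d·√(n/2) = 0.6087 × √(10/2) = 1.3611
Critical value for a two-sided test at α = 0.05: z_{α/2} = 1.960.
Power = Φ(δ − 1.960) + Φ(−δ − 1.960) = Φ(-0.599) + Φ(-3.321) = 0.2746 + 0.0004 = 0.2751.

Power ≈ 0.275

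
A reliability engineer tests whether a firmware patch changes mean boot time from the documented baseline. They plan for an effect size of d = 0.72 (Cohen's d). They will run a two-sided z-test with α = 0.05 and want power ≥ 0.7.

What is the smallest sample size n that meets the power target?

n = 12

For power 0.7 need Φ(δ − z_{0.025}) = 0.7, so δ = z_{0.025} + z_{0.30} = 1.960 + 0.524 = 2.484.
(Ignoring the negligible lower-tail rejection probability gives the usual closed-form inversion.)
δ = d·√n ⇒ n = (δ/d)² = (2.484 / 0.72)² = 11.91.
Round up to the next whole unit.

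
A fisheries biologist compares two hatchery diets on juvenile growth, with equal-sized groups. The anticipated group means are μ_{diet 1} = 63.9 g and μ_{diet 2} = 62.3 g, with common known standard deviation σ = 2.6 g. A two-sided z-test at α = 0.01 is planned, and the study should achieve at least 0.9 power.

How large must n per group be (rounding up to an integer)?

n = 79 per group

Standardized effect: d = |μ_{diet 1} − μ_{diet 2}| / σ = |63.9 − 62.3| / 2.6 = 0.6154
For power 0.9 need Φ(δ − z_{0.005}) = 0.9, so δ = z_{0.005} + z_{0.10} = 2.576 + 1.282 = 3.857.
(The Φ(−δ − z_{α/2}) term is vanishingly small for δ > 0 and is dropped in the standard sample-size formula.)
δ = d·√(n/2) ⇒ n = 2(δ/d)² = 2 × (3.857 / 0.6154)² = 78.58.
Rounding up, n = 79 per group.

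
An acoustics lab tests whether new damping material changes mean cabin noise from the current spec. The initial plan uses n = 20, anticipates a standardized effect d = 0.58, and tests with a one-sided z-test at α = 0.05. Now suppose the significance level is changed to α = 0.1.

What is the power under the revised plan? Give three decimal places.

Power ≈ 0.905

δ = d·√n = 0.58 × √20 = 2.5938 (unchanged). New critical value: z_{0.1} = 1.282.
Revised power = Φ(δ − 1.282) = Φ(1.312) = 0.9053.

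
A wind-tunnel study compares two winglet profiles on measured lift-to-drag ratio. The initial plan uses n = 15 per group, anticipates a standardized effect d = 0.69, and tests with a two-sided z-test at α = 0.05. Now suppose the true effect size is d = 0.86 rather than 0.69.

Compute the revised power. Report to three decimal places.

With d = 0.86: δ = d·√(n/2) = 0.86 × √(15/2) = 2.3552. Critical value z_{0.025} = 1.960.
Revised power = Φ(δ − 1.960) + Φ(−δ − 1.960) = Φ(0.395) + Φ(-4.315) = 0.6537 + 0.0000 = 0.6537.

Power ≈ 0.654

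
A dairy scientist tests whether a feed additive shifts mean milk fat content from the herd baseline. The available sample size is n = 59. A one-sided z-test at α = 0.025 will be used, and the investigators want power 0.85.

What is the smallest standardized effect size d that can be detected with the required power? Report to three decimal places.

d ≈ 0.390

Required noncentrality: δ = z_{0.025} + z_{0.15} = 1.960 + 1.036 = 2.996.
δ = d·√n ⇒ d = δ/√n = 2.996/√59 = 0.3901.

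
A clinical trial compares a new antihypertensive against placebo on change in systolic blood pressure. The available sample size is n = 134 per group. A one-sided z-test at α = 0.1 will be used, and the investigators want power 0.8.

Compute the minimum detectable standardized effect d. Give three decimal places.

d ≈ 0.259

Need Φ(δ − 1.282) = 0.8, so δ = 1.282 + 0.842 = 2.123.
δ = d·√(n/2) ⇒ d = δ/√(n/2) = 2.123/√(134/2) = 0.2594.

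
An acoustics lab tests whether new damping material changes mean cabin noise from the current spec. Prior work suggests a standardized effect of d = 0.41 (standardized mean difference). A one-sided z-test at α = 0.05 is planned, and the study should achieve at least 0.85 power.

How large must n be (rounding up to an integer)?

n = 43

For power 0.85 need Φ(δ − z_{0.05}) = 0.85, so δ = z_{0.05} + z_{0.15} = 1.645 + 1.036 = 2.681.
δ = d·√n ⇒ n = (δ/d)² = (2.681 / 0.41)² = 42.77.
Rounding up, n = 43.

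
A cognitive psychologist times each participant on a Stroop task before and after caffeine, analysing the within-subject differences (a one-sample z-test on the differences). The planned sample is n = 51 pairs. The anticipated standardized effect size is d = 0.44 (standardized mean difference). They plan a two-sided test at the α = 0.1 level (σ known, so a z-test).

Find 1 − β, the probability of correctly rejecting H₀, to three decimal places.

Noncentrality parameter: δ = d·√n = 0.44 × √51 = 3.1422
Critical value for a two-sided test at α = 0.1: z_{α/2} = 1.645.
Power = Φ(δ − 1.645) + Φ(−δ − 1.645) = Φ(1.497) + Φ(-4.787) = 0.9329 + 0.0000 = 0.9329.

Power ≈ 0.933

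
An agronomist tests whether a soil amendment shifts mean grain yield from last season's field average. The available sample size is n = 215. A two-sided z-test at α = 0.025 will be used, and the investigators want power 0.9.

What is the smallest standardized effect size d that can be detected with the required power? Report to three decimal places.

Required noncentrality: δ = z_{0.0125} + z_{0.10} = 2.241 + 1.282 = 3.523.
(Lower-tail contribution to power is negligible for δ > 0.)
δ = d·√n ⇒ d = δ/√n = 3.523/√215 = 0.2403.

d ≈ 0.240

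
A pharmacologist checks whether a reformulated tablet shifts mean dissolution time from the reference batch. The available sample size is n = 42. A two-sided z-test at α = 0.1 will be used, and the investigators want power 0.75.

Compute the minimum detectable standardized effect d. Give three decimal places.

d ≈ 0.358

Required noncentrality: δ = z_{0.05} + z_{0.25} = 1.645 + 0.674 = 2.319.
(The second rejection-region term Φ(−δ − z_{α/2}) is negligible and dropped.)
δ = d·√n ⇒ d = δ/√n = 2.319/√42 = 0.3579.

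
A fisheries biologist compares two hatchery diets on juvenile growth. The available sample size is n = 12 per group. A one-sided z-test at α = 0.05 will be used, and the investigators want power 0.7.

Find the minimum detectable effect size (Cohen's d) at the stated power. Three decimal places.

d ≈ 0.886

Required noncentrality: δ = z_{0.05} + z_{0.30} = 1.645 + 0.524 = 2.169.
δ = d·√(n/2) ⇒ d = δ/√(n/2) = 2.169/√(12/2) = 0.8856.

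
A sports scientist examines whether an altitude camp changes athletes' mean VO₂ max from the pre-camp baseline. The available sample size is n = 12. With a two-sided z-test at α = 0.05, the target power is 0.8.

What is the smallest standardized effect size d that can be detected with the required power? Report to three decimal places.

d ≈ 0.809

Need Φ(δ − 1.960) = 0.8, so δ = 1.960 + 0.842 = 2.802.
(The second rejection-region term Φ(−δ − z_{α/2}) is negligible and dropped.)
δ = d·√n ⇒ d = δ/√n = 2.802/√12 = 0.8087.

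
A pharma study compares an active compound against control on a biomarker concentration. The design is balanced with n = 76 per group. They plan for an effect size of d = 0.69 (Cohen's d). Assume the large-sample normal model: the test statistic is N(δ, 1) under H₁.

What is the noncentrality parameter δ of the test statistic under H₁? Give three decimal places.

The noncentrality parameter scales effect size by the design's sample-size factor: δ = d·√(n/2) = 0.69 × √(76/2) = 4.2534

δ ≈ 4.253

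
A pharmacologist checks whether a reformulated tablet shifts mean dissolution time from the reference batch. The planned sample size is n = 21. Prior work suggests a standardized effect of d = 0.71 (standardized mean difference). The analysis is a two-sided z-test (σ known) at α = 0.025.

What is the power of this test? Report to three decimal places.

Noncentrality parameter: δ = d·√n = 0.71 × √21 = 3.2536
Critical value for a two-sided test at α = 0.025: z_{α/2} = 2.241.
Power = Φ(δ − 2.241) + Φ(−δ − 2.241) = Φ(1.012) + Φ(-5.495) = 0.8443 + 0.0000 = 0.8443.

Power ≈ 0.844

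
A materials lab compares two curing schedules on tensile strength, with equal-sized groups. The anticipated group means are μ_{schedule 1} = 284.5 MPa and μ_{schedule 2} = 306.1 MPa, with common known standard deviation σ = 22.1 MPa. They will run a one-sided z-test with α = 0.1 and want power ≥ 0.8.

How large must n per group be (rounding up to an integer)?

n = 10 per group

Standardized effect: d = |μ_{schedule 1} − μ_{schedule 2}| / σ = |284.5 − 306.1| / 22.1 = 0.9774
Set Φ(δ − 1.282) = 0.8; then δ − 1.282 = Φ⁻¹(0.8) = 0.842, giving δ = 2.123.
δ = d·√(n/2) ⇒ n = 2(δ/d)² = 2 × (2.123 / 0.9774)² = 9.44.
Round up to the next whole unit.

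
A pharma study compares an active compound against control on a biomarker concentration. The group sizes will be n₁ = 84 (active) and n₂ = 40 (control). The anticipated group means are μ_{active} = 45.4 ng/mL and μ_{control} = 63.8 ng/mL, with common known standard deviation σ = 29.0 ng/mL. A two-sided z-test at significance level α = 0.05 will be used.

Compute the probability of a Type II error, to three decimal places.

β ≈ 0.090

Standardized effect: d = |μ_{active} − μ_{control}| / σ = |45.4 − 63.8| / 29.0 = 0.6345
Noncentrality parameter: λ = d / √(1/n₁ + 1/n₂) = 0.6345 / √(1/84 + 1/40) = 3.3028
Critical value for a two-sided test at α = 0.05: z_{α/2} = 1.960.
Power = Φ(λ − 1.960) + Φ(−λ − 1.960) = Φ(1.343) + Φ(-5.263) = 0.9103 + 0.0000 = 0.9103.
Type II error: β = 1 − power = 1 − 0.9103 = 0.0897.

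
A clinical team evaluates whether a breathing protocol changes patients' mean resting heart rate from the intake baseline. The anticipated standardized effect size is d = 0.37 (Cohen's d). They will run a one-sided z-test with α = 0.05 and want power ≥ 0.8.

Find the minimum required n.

For power 0.8 need Φ(δ − z_{0.05}) = 0.8, so δ = z_{0.05} + z_{0.20} = 1.645 + 0.842 = 2.486.
δ = d·√n ⇒ n = (δ/d)² = (2.486 / 0.37)² = 45.16.
Rounding up, n = 46.

n = 46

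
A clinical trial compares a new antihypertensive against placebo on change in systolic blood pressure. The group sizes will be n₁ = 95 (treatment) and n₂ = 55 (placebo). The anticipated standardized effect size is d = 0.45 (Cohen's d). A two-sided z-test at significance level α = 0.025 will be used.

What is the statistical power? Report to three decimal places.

Noncentrality parameter: δ = d / √(1/n₁ + 1/n₂) = 0.45 / √(1/95 + 1/55) = 2.6559
Critical value for a two-sided test at α = 0.025: z_{α/2} = 2.241.
Power = Φ(δ − 2.241) + Φ(−δ − 2.241) = Φ(0.414) + Φ(-4.897) = 0.6607 + 0.0000 = 0.6607.

Power ≈ 0.661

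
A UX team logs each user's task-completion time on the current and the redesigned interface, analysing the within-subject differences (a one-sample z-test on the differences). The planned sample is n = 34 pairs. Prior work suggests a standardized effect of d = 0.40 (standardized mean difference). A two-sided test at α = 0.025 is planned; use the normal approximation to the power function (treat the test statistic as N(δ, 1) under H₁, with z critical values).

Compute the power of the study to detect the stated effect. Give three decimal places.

Noncentrality parameter: δ = d·√n = 0.40 × √34 = 2.3324
Two-sided α = 0.025 → critical value z_{0.0125} = 2.241.
Power = Φ(δ − 2.241) + Φ(−δ − 2.241) = Φ(0.091) + Φ(-4.574) = 0.5362 + 0.0000 = 0.5362.

Power ≈ 0.536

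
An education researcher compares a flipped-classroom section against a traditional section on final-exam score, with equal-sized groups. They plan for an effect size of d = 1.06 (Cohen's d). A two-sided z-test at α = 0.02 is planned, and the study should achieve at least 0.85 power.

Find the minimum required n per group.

n = 21 per group

Set Φ(δ − 2.326) = 0.85; then δ − 2.326 = Φ⁻¹(0.85) = 1.036, giving δ = 3.363.
(The Φ(−δ − z_{α/2}) term is vanishingly small for δ > 0 and is dropped in the standard sample-size formula.)
δ = d·√(n/2) ⇒ n = 2(δ/d)² = 2 × (3.363 / 1.06)² = 20.13.
Round up to the next whole unit.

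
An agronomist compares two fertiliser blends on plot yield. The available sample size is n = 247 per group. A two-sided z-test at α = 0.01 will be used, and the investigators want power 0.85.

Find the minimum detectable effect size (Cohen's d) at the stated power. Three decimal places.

d ≈ 0.325

Need Φ(δ − 2.576) = 0.85, so δ = 2.576 + 1.036 = 3.612.
(Lower-tail contribution to power is negligible for δ > 0.)
δ = d·√(n/2) ⇒ d = δ/√(n/2) = 3.612/√(247/2) = 0.3250.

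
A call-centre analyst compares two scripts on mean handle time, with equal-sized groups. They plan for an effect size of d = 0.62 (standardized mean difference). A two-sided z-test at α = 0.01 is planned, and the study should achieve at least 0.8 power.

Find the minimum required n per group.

n = 61 per group

For power 0.8 need Φ(δ − z_{0.005}) = 0.8, so δ = z_{0.005} + z_{0.20} = 2.576 + 0.842 = 3.417.
(Ignoring the negligible lower-tail rejection probability gives the usual closed-form inversion.)
δ = d·√(n/2) ⇒ n = 2(δ/d)² = 2 × (3.417 / 0.62)² = 60.76.
Rounding up, n = 61 per group.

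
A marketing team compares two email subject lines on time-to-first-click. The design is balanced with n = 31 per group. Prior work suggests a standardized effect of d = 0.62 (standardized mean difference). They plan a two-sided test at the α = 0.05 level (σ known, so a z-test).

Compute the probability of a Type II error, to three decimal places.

Noncentrality parameter: δ = d·√(n/2) = 0.62 × √(31/2) = 2.4409
Critical value for a two-sided test at α = 0.05: z_{α/2} = 1.960.
Power = Φ(δ − 1.960) + Φ(−δ − 1.960) = Φ(0.481) + Φ(-4.401) = 0.6847 + 0.0000 = 0.6847.
Type II error: β = 1 − power = 1 − 0.6847 = 0.3153.

β ≈ 0.315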